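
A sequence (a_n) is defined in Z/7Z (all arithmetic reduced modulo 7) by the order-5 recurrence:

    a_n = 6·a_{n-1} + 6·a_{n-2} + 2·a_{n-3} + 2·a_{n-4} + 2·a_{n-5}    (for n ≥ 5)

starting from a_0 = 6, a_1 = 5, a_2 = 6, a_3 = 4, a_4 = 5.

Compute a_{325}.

5

a_5 = 6·5 + 6·4 + 2·6 + 2·5 + 2·6 = 4
a_6 = 6·4 + 6·5 + 2·4 + 2·6 + 2·5 = 0
a_7 = 6·0 + 6·4 + 2·5 + 2·4 + 2·6 = 5
a_8 = 6·5 + 6·0 + 2·4 + 2·5 + 2·4 = 0
a_9 = 6·0 + 6·5 + 2·0 + 2·4 + 2·5 = 6
a_10 = 6·6 + 6·0 + 2·5 + 2·0 + 2·4 = 5
a_11 = 6·5 + 6·6 + 2·0 + 2·5 + 2·0 = 6
a_12 = 6·6 + 6·5 + 2·6 + 2·0 + 2·5 = 4
a_13 = 6·4 + 6·6 + 2·5 + 2·6 + 2·0 = 5
(a_9, a_10, a_11, a_12, a_13) = (6, 5, 6, 4, 5) = (a_0, a_1, a_2, a_3, a_4), so the sequence has period 9.
325 ≡ 1 (mod 9), hence a_325 = a_1 = 5.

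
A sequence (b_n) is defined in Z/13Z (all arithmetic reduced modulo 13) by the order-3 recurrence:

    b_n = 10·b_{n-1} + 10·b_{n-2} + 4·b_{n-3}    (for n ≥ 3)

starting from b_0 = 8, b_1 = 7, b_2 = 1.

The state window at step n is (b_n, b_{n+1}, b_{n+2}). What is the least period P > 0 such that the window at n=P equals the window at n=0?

12

n=0: window = (8, 7, 1)
n=1: window = (7, 1, 8)
n=2: window = (1, 8, 1)
n=3: window = (8, 1, 3)
n=4: window = (1, 3, 7)
n=5: window = (3, 7, 0)
n=6: window = (7, 0, 4)
n=7: window = (0, 4, 3)
n=8: window = (4, 3, 5)
n=9: window = (3, 5, 5)
n=10: window = (5, 5, 8)
n=11: window = (5, 8, 7)
n=12: window = (8, 7, 1)
window at n=12 equals window at n=0 → period = 12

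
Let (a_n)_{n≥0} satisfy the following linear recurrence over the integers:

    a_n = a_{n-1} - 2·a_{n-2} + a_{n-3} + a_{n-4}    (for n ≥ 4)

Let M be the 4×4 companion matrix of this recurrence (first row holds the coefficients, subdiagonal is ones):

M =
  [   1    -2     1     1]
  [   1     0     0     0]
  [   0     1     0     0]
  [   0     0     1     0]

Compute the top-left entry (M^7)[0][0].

-13

(M^7)[0][0] is the top entry after applying M 7 times to the unit state (1, 0, 0, 0). Equivalently it is h_{10} for the auxiliary sequence (h_n) obeying the same recurrence with h_3 = 1 and h_i = 0 for 0 ≤ i < 3:
h_4 = 1·1 + -2·0 + 1·0 + 1·0 = 1
h_5 = 1·1 + -2·1 + 1·0 + 1·0 = -1
h_6 = 1·-1 + -2·1 + 1·1 + 1·0 = -2
h_7 = 1·-2 + -2·-1 + 1·1 + 1·1 = 2
h_8 = 1·2 + -2·-2 + 1·-1 + 1·1 = 6
h_9 = 1·6 + -2·2 + 1·-2 + 1·-1 = -1
h_10 = 1·-1 + -2·6 + 1·2 + 1·-2 = -13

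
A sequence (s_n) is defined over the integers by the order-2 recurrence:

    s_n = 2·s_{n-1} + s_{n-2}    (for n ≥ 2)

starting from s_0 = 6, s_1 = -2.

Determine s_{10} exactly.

1154

s_2 = 2·-2 + 1·6 = 2
s_3 = 2·2 + 1·-2 = 2
s_4 = 2·2 + 1·2 = 6
s_5 = 2·6 + 1·2 = 14
s_6 = 2·14 + 1·6 = 34
s_7 = 2·34 + 1·14 = 82
s_8 = 2·82 + 1·34 = 198
s_9 = 2·198 + 1·82 = 478
s_10 = 2·478 + 1·198 = 1154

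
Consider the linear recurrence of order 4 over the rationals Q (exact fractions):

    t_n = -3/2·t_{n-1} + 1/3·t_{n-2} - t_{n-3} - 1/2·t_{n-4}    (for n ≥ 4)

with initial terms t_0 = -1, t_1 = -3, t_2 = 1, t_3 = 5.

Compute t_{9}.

24295/216

t_4 = -3/2·5 + 1/3·1 + -1·-3 + -1/2·-1 = -11/3
t_5 = -3/2·-11/3 + 1/3·5 + -1·1 + -1/2·-3 = 23/3
t_6 = -3/2·23/3 + 1/3·-11/3 + -1·5 + -1/2·1 = -164/9
t_7 = -3/2·-164/9 + 1/3·23/3 + -1·-11/3 + -1/2·5 = 559/18
t_8 = -3/2·559/18 + 1/3·-164/9 + -1·23/3 + -1/2·-11/3 = -6317/108
t_9 = -3/2·-6317/108 + 1/3·559/18 + -1·-164/9 + -1/2·23/3 = 24295/216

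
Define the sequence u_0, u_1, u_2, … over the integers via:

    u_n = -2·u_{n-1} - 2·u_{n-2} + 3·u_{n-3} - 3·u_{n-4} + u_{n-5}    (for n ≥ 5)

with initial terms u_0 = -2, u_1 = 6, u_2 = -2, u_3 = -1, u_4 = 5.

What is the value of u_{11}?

u_5 = -2·5 + -2·-1 + 3·-2 + -3·6 + 1·-2 = -34
u_6 = -2·-34 + -2·5 + 3·-1 + -3·-2 + 1·6 = 67
u_7 = -2·67 + -2·-34 + 3·5 + -3·-1 + 1·-2 = -50
u_8 = -2·-50 + -2·67 + 3·-34 + -3·5 + 1·-1 = -152
u_9 = -2·-152 + -2·-50 + 3·67 + -3·-34 + 1·5 = 712
u_10 = -2·712 + -2·-152 + 3·-50 + -3·67 + 1·-34 = -1505
u_11 = -2·-1505 + -2·712 + 3·-152 + -3·-50 + 1·67 = 1347

1347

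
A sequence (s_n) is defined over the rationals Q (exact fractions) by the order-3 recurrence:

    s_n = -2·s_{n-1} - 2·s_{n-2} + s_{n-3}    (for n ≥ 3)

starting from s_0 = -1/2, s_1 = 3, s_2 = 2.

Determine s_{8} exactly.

-158

s_3 = -2·2 + -2·3 + 1·-1/2 = -21/2
s_4 = -2·-21/2 + -2·2 + 1·3 = 20
s_5 = -2·20 + -2·-21/2 + 1·2 = -17
s_6 = -2·-17 + -2·20 + 1·-21/2 = -33/2
s_7 = -2·-33/2 + -2·-17 + 1·20 = 87
s_8 = -2·87 + -2·-33/2 + 1·-17 = -158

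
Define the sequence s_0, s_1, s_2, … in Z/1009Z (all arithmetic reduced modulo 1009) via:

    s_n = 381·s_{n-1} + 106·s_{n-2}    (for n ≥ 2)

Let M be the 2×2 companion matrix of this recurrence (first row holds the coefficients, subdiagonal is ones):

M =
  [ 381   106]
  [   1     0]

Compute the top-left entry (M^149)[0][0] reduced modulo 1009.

307

(M^149)[0][0] is the top entry after applying M 149 times to the unit state (1, 0). Equivalently it is h_{150} for the auxiliary sequence (h_n) obeying the same recurrence with h_1 = 1 and h_i = 0 for 0 ≤ i < 1:
h_2 = 381·1 + 106·0 = 381
h_3 = 381·381 + 106·1 = 980
h_4 = 381·980 + 106·381 = 76
h_5 = 381·76 + 106·980 = 657
h_6 = 381·657 + 106·76 = 69
h_7 = 381·69 + 106·657 = 76
Continuing the recurrence:
  h_8 = 955;  h_9 = 599;  h_10 = 515;  h_11 = 396;  h_12 = 639;  h_13 = 897
  h_14 = 846;  h_15 = 691;  h_16 = 806;  h_17 = 948;  h_18 = 646;  h_19 = 527
  h_20 = 869;  h_21 = 504;  h_22 = 609;  h_23 = 915;  h_24 = 488;  h_25 = 398
  h_26 = 557;  h_27 = 137;  h_28 = 249;  h_29 = 419;  h_30 = 377;  h_31 = 377
  h_32 = 970;  h_33 = 887;  h_34 = 843;  h_35 = 506;  h_36 = 633;  h_37 = 181
  h_38 = 853;  h_39 = 110;  h_40 = 149;  h_41 = 826;  h_42 = 557;  h_43 = 100
  h_44 = 278;  h_45 = 483;  h_46 = 592;  h_47 = 284;  h_48 = 435;  h_49 = 93
  h_50 = 823;  h_51 = 541;  h_52 = 749;  h_53 = 664;  h_54 = 417;  h_55 = 218
  h_56 = 126;  h_57 = 484;  h_58 = 1005;  h_59 = 339;  h_60 = 592;  h_61 = 155
  h_62 = 727;  h_63 = 807;  h_64 = 100;  h_65 = 544;  h_66 = 929;  h_67 = 950
  h_68 = 320;  h_69 = 640;  h_70 = 285;  h_71 = 859;  h_72 = 303;  h_73 = 661
  h_74 = 430;  h_75 = 817;  h_76 = 680;  h_77 = 604;  h_78 = 513;  h_79 = 164
  h_80 = 827;  h_81 = 510;  h_82 = 461;  h_83 = 658;  h_84 = 900;  h_85 = 976
  h_86 = 89;  h_87 = 141;  h_88 = 597;  h_89 = 243;  h_90 = 479;  h_91 = 403
  h_92 = 499;  h_93 = 767;  h_94 = 43;  h_95 = 821;  h_96 = 533;  h_97 = 516
  h_98 = 844;  h_99 = 912;  h_100 = 39;  h_101 = 541;  h_102 = 383;  h_103 = 460
  h_104 = 941;  h_105 = 654;  h_106 = 815;  h_107 = 455;  h_108 = 432;  h_109 = 932
  h_110 = 311;  h_111 = 348;  h_112 = 78;  h_113 = 12;  h_114 = 732;  h_115 = 671
  h_116 = 273;  h_117 = 582;  h_118 = 448;  h_119 = 310;  h_120 = 122;  h_121 = 640
  h_122 = 486;  h_123 = 756;  h_124 = 528;  h_125 = 802;  h_126 = 308;  h_127 = 560
  h_128 = 821;  h_129 = 849;  h_130 = 841;  h_131 = 761;  h_132 = 712;  h_133 = 806
  h_134 = 147;  h_135 = 183;  h_136 = 549;  h_137 = 533;  h_138 = 945;  h_139 = 835
  h_140 = 579;  h_141 = 355;  h_142 = 883;  h_143 = 723;  h_144 = 776;  h_145 = 982
  h_146 = 330;  h_147 = 779;  h_148 = 827
h_149 = 381·827 + 106·779 = 115
h_150 = 381·115 + 106·827 = 307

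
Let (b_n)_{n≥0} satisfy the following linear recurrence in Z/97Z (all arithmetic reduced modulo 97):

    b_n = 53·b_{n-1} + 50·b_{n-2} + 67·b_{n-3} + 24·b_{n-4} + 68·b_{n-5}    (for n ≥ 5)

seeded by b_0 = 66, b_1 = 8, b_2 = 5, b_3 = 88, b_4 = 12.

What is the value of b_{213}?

b_5 = 53·12 + 50·88 + 67·5 + 24·8 + 68·66 = 60
b_6 = 53·60 + 50·12 + 67·88 + 24·5 + 68·8 = 58
b_7 = 53·58 + 50·60 + 67·12 + 24·88 + 68·5 = 18
b_8 = 53·18 + 50·58 + 67·60 + 24·12 + 68·88 = 81
b_9 = 53·81 + 50·18 + 67·58 + 24·60 + 68·12 = 83
b_10 = 53·83 + 50·81 + 67·18 + 24·58 + 68·60 = 92
Continuing the recurrence:
  b_11 = 11;  b_12 = 41;  b_13 = 91;  b_14 = 39;  b_15 = 73;  b_16 = 68
  b_17 = 95;  b_18 = 80;  b_19 = 5;  b_20 = 57;  b_21 = 15;  b_22 = 41
  b_23 = 80;  b_24 = 79;  b_25 = 38;  b_26 = 39;  b_27 = 0;  b_28 = 95
  b_29 = 61;  b_30 = 57;  b_31 = 53;  b_32 = 95;  b_33 = 28;  b_34 = 72
  b_35 = 45;  b_36 = 68;  b_37 = 59;  b_38 = 79;  b_39 = 15;  b_40 = 4
  b_41 = 73;  b_42 = 21;  b_43 = 93;  b_44 = 55;  b_45 = 35;  b_46 = 8
  b_47 = 13;  b_48 = 20;  b_49 = 36;  b_50 = 46;  b_51 = 32;  b_52 = 12
  b_53 = 73;  b_54 = 77;  b_55 = 15;  b_56 = 69;  b_57 = 9;  b_58 = 7
  b_59 = 79;  b_60 = 56;  b_61 = 73;  b_62 = 35;  b_63 = 86;  b_64 = 67
  b_65 = 42;  b_66 = 70;  b_67 = 96;  b_68 = 40;  b_69 = 5;  b_70 = 41
  b_71 = 42;  b_72 = 71;  b_73 = 4;  b_74 = 43;  b_75 = 71;  b_76 = 71
  b_77 = 83;  b_78 = 42;  b_79 = 47;  b_80 = 0;  b_81 = 53;  b_82 = 0
  b_83 = 38;  b_84 = 31;  b_85 = 62;  b_86 = 25;  b_87 = 42;  b_88 = 94
  b_89 = 34;  b_90 = 67;  b_91 = 95;  b_92 = 61;  b_93 = 86;  b_94 = 45
  b_95 = 51;  b_96 = 15;  b_97 = 59;  b_98 = 60;  b_99 = 70;  b_100 = 38
  b_101 = 39;  b_102 = 44;  b_103 = 75;  b_104 = 7;  b_105 = 16;  b_106 = 37
  b_107 = 68;  b_108 = 57;  b_109 = 60;  b_110 = 49;  b_111 = 81;  b_112 = 71
  b_113 = 19;  b_114 = 11;  b_115 = 23;  b_116 = 69;  b_117 = 61;  b_118 = 80
  b_119 = 21;  b_120 = 4;  b_121 = 71;  b_122 = 89;  b_123 = 26;  b_124 = 81
  b_125 = 49;  b_126 = 27;  b_127 = 76;  b_128 = 54;  b_129 = 23;  b_130 = 90
  b_131 = 6;  b_132 = 19;  b_133 = 18;  b_134 = 16;  b_135 = 70;  b_136 = 81
  b_137 = 16;  b_138 = 41;  b_139 = 13;  b_140 = 39;  b_141 = 7;  b_142 = 26
  b_143 = 69;  b_144 = 68;  b_145 = 73;  b_146 = 91;  b_147 = 60;  b_148 = 30
  b_149 = 88;  b_150 = 66;  b_151 = 76;  b_152 = 79;  b_153 = 71;  b_154 = 3
  b_155 = 85;  b_156 = 83;  b_157 = 18;  b_158 = 82;  b_159 = 53;  b_160 = 76
  b_161 = 12;  b_162 = 24;  b_163 = 38;  b_164 = 37;  b_165 = 61;  b_166 = 0
  b_167 = 22;  b_168 = 92;  b_169 = 62;  b_170 = 25;  b_171 = 59;  b_172 = 13
  b_173 = 60;  b_174 = 86;  b_175 = 2;  b_176 = 43;  b_177 = 86;  b_178 = 85
  b_179 = 25;  b_180 = 89;  b_181 = 63;  b_182 = 86;  b_183 = 69;  b_184 = 9
  b_185 = 84;  b_186 = 62;  b_187 = 73;  b_188 = 45;  b_189 = 13;  b_190 = 92
  b_191 = 56;  b_192 = 30;  b_193 = 55;  b_194 = 7;  b_195 = 24;  b_196 = 38
  b_197 = 59;  b_198 = 67;  b_199 = 11;  b_200 = 51;  b_201 = 5;  b_202 = 54
  b_203 = 0;  b_204 = 60;  b_205 = 7;  b_206 = 60;  b_207 = 67;  b_208 = 21
  b_209 = 24;  b_210 = 94;  b_211 = 85
b_212 = 53·85 + 50·94 + 67·24 + 24·21 + 68·67 = 62
b_213 = 53·62 + 50·85 + 67·94 + 24·24 + 68·21 = 27

27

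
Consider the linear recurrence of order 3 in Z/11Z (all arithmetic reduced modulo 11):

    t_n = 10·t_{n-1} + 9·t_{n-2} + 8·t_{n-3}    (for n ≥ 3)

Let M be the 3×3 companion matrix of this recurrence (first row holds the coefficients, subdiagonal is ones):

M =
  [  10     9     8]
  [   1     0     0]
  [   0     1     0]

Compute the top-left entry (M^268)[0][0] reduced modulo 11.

(M^268)[0][0] is the top entry after applying M 268 times to the unit state (1, 0, 0). Equivalently it is h_{270} for the auxiliary sequence (h_n) obeying the same recurrence with h_2 = 1 and h_i = 0 for 0 ≤ i < 2:
h_3 = 10·1 + 9·0 + 8·0 = 10
h_4 = 10·10 + 9·1 + 8·0 = 10
h_5 = 10·10 + 9·10 + 8·1 = 0
h_6 = 10·0 + 9·10 + 8·10 = 5
h_7 = 10·5 + 9·0 + 8·10 = 9
h_8 = 10·9 + 9·5 + 8·0 = 3
Continuing the recurrence:
  h_9 = 8;  h_10 = 3;  h_11 = 5;  h_12 = 9;  h_13 = 5;  h_14 = 6
  h_15 = 1;  h_16 = 5;  h_17 = 8;  h_18 = 1;  h_19 = 1;  h_20 = 6
  h_21 = 0;  h_22 = 7;  h_23 = 8;  h_24 = 0;  h_25 = 7;  h_26 = 2
  h_27 = 6;  h_28 = 2;  h_29 = 2;  h_30 = 9;  h_31 = 3;  h_32 = 6
  h_33 = 5;  h_34 = 7;  h_35 = 9;  h_36 = 6;  h_37 = 10;  h_38 = 6
  h_39 = 0;  h_40 = 2;  h_41 = 2;  h_42 = 5;  h_43 = 7;  h_44 = 10
  h_45 = 5;  h_46 = 9;  h_47 = 6;  h_48 = 5;  h_49 = 0;  h_50 = 5
  h_51 = 2;  h_52 = 10;  h_53 = 4;  h_54 = 3;  h_55 = 3;  h_56 = 1
  h_57 = 6;  h_58 = 5;  h_59 = 2;  h_60 = 3;  h_61 = 0;  h_62 = 10
  h_63 = 3;  h_64 = 10;  h_65 = 9;  h_66 = 6;  h_67 = 1;  h_68 = 4
  h_69 = 9;  h_70 = 2;  h_71 = 1;  h_72 = 1;  h_73 = 2;  h_74 = 4
  h_75 = 0;  h_76 = 8;  h_77 = 2;  h_78 = 4;  h_79 = 1;  h_80 = 7
  h_81 = 1;  h_82 = 4;  h_83 = 6;  h_84 = 5;  h_85 = 4;  h_86 = 1
  h_87 = 9;  h_88 = 10;  h_89 = 2;  h_90 = 6;  h_91 = 4;  h_92 = 0
  h_93 = 7;  h_94 = 3;  h_95 = 5;  h_96 = 1;  h_97 = 2;  h_98 = 3
  h_99 = 1;  h_100 = 9;  h_101 = 2;  h_102 = 10;  h_103 = 3;  h_104 = 4
  h_105 = 4;  h_106 = 1;  h_107 = 1;  h_108 = 7;  h_109 = 10;  h_110 = 6
  h_111 = 8;  h_112 = 5;  h_113 = 5;  h_114 = 5;  h_115 = 3;  h_116 = 5
  h_117 = 7;  h_118 = 7;  h_119 = 8;  h_120 = 1;  h_121 = 6;  h_122 = 1
  h_123 = 6;  h_124 = 7;  h_125 = 0;  h_126 = 1;  h_127 = 0;  h_128 = 9
  h_129 = 10;  h_130 = 5;  h_131 = 3;  h_132 = 1;  h_133 = 0;  h_134 = 0
  h_135 = 8;  h_136 = 3;  h_137 = 3;  h_138 = 0;  h_139 = 7;  h_140 = 6
  h_141 = 2;  h_142 = 9;  h_143 = 2;  h_144 = 7;  h_145 = 6;  h_146 = 7
  h_147 = 4;  h_148 = 8;  h_149 = 7;  h_150 = 9;  h_151 = 8;  h_152 = 8
  h_153 = 4;  h_154 = 0;  h_155 = 1;  h_156 = 9;  h_157 = 0;  h_158 = 1
  h_159 = 5;  h_160 = 4;  h_161 = 5;  h_162 = 5;  h_163 = 6;  h_164 = 2
  h_165 = 4;  h_166 = 7;  h_167 = 1;  h_168 = 6;  h_169 = 4;  h_170 = 3
  h_171 = 4;  h_172 = 0;  h_173 = 5;  h_174 = 5;  h_175 = 7;  h_176 = 1
  h_177 = 3;  h_178 = 7;  h_179 = 6;  h_180 = 4;  h_181 = 7;  h_182 = 0
  h_183 = 7;  h_184 = 5;  h_185 = 3;  h_186 = 10;  h_187 = 2;  h_188 = 2
  h_189 = 8;  h_190 = 4;  h_191 = 7;  h_192 = 5;  h_193 = 2;  h_194 = 0
  h_195 = 3;  h_196 = 2;  h_197 = 3;  h_198 = 6;  h_199 = 4;  h_200 = 8
  h_201 = 10;  h_202 = 6;  h_203 = 5;  h_204 = 8;  h_205 = 8;  h_206 = 5
  h_207 = 10;  h_208 = 0;  h_209 = 9;  h_210 = 5;  h_211 = 10;  h_212 = 8
  h_213 = 1;  h_214 = 8;  h_215 = 10;  h_216 = 4;  h_217 = 7;  h_218 = 10
  h_219 = 8;  h_220 = 6;  h_221 = 3;  h_222 = 5;  h_223 = 4;  h_224 = 10
  h_225 = 0;  h_226 = 1;  h_227 = 2;  h_228 = 7;  h_229 = 8;  h_230 = 5
  h_231 = 2;  h_232 = 8;  h_233 = 6;  h_234 = 5;  h_235 = 3;  h_236 = 2
  h_237 = 10;  h_238 = 10;  h_239 = 8;  h_240 = 8;  h_241 = 1;  h_242 = 3
  h_243 = 4;  h_244 = 9;  h_245 = 7;  h_246 = 7;  h_247 = 7;  h_248 = 2
  h_249 = 7;  h_250 = 1;  h_251 = 1;  h_252 = 9;  h_253 = 8;  h_254 = 4
  h_255 = 8;  h_256 = 4;  h_257 = 1;  h_258 = 0;  h_259 = 8;  h_260 = 0
  h_261 = 6;  h_262 = 3;  h_263 = 7;  h_264 = 2;  h_265 = 8;  h_266 = 0
  h_267 = 0;  h_268 = 9
h_269 = 10·9 + 9·0 + 8·0 = 2
h_270 = 10·2 + 9·9 + 8·0 = 2

2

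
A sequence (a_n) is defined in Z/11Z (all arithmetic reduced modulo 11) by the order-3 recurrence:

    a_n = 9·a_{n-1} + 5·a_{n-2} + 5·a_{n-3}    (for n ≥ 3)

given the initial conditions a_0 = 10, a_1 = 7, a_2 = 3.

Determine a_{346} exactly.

1

a_3 = 9·3 + 5·7 + 5·10 = 2
a_4 = 9·2 + 5·3 + 5·7 = 2
a_5 = 9·2 + 5·2 + 5·3 = 10
a_6 = 9·10 + 5·2 + 5·2 = 0
a_7 = 9·0 + 5·10 + 5·2 = 5
a_8 = 9·5 + 5·0 + 5·10 = 7
a_9 = 9·7 + 5·5 + 5·0 = 0
a_10 = 9·0 + 5·7 + 5·5 = 5
a_11 = 9·5 + 5·0 + 5·7 = 3
a_12 = 9·3 + 5·5 + 5·0 = 8
a_13 = 9·8 + 5·3 + 5·5 = 2
a_14 = 9·2 + 5·8 + 5·3 = 7
a_15 = 9·7 + 5·2 + 5·8 = 3
a_16 = 9·3 + 5·7 + 5·2 = 6
a_17 = 9·6 + 5·3 + 5·7 = 5
a_18 = 9·5 + 5·6 + 5·3 = 2
a_19 = 9·2 + 5·5 + 5·6 = 7
a_20 = 9·7 + 5·2 + 5·5 = 10
a_21 = 9·10 + 5·7 + 5·2 = 3
a_22 = 9·3 + 5·10 + 5·7 = 2
a_23 = 9·2 + 5·3 + 5·10 = 6
a_24 = 9·6 + 5·2 + 5·3 = 2
a_25 = 9·2 + 5·6 + 5·2 = 3
a_26 = 9·3 + 5·2 + 5·6 = 1
a_27 = 9·1 + 5·3 + 5·2 = 1
a_28 = 9·1 + 5·1 + 5·3 = 7
a_29 = 9·7 + 5·1 + 5·1 = 7
a_30 = 9·7 + 5·7 + 5·1 = 4
a_31 = 9·4 + 5·7 + 5·7 = 7
a_32 = 9·7 + 5·4 + 5·7 = 8
a_33 = 9·8 + 5·7 + 5·4 = 6
a_34 = 9·6 + 5·8 + 5·7 = 8
a_35 = 9·8 + 5·6 + 5·8 = 10
a_36 = 9·10 + 5·8 + 5·6 = 6
a_37 = 9·6 + 5·10 + 5·8 = 1
a_38 = 9·1 + 5·6 + 5·10 = 1
a_39 = 9·1 + 5·1 + 5·6 = 0
a_40 = 9·0 + 5·1 + 5·1 = 10
a_41 = 9·10 + 5·0 + 5·1 = 7
a_42 = 9·7 + 5·10 + 5·0 = 3
(a_40, a_41, a_42) = (10, 7, 3) = (a_0, a_1, a_2), so the sequence has period 40.
346 ≡ 26 (mod 40), hence a_346 = a_26 = 1.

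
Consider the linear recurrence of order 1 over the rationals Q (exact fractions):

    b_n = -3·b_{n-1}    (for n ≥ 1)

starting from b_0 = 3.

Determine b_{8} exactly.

b_1 = -3·3 = -9
b_2 = -3·-9 = 27
b_3 = -3·27 = -81
b_4 = -3·-81 = 243
b_5 = -3·243 = -729
b_6 = -3·-729 = 2187
b_7 = -3·2187 = -6561
b_8 = -3·-6561 = 19683

19683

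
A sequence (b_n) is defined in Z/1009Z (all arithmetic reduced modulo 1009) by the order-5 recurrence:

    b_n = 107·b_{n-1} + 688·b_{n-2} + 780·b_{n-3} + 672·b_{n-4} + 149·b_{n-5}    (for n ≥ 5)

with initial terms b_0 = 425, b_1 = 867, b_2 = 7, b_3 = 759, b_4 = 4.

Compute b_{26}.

b_5 = 107·4 + 688·759 + 780·7 + 672·867 + 149·425 = 562
b_6 = 107·562 + 688·4 + 780·759 + 672·7 + 149·867 = 764
b_7 = 107·764 + 688·562 + 780·4 + 672·759 + 149·7 = 858
b_8 = 107·858 + 688·764 + 780·562 + 672·4 + 149·759 = 128
b_9 = 107·128 + 688·858 + 780·764 + 672·562 + 149·4 = 104
b_10 = 107·104 + 688·128 + 780·858 + 672·764 + 149·562 = 401
b_11 = 107·401 + 688·104 + 780·128 + 672·858 + 149·764 = 647
b_12 = 107·647 + 688·401 + 780·104 + 672·128 + 149·858 = 389
b_13 = 107·389 + 688·647 + 780·401 + 672·104 + 149·128 = 579
b_14 = 107·579 + 688·389 + 780·647 + 672·401 + 149·104 = 232
b_15 = 107·232 + 688·579 + 780·389 + 672·647 + 149·401 = 239
b_16 = 107·239 + 688·232 + 780·579 + 672·389 + 149·647 = 755
b_17 = 107·755 + 688·239 + 780·232 + 672·579 + 149·389 = 441
b_18 = 107·441 + 688·755 + 780·239 + 672·232 + 149·579 = 348
b_19 = 107·348 + 688·441 + 780·755 + 672·239 + 149·232 = 694
b_20 = 107·694 + 688·348 + 780·441 + 672·755 + 149·239 = 932
b_21 = 107·932 + 688·694 + 780·348 + 672·441 + 149·755 = 269
b_22 = 107·269 + 688·932 + 780·694 + 672·348 + 149·441 = 411
b_23 = 107·411 + 688·269 + 780·932 + 672·694 + 149·348 = 80
b_24 = 107·80 + 688·411 + 780·269 + 672·932 + 149·694 = 887
b_25 = 107·887 + 688·80 + 780·411 + 672·269 + 149·932 = 118
b_26 = 107·118 + 688·887 + 780·80 + 672·411 + 149·269 = 627

627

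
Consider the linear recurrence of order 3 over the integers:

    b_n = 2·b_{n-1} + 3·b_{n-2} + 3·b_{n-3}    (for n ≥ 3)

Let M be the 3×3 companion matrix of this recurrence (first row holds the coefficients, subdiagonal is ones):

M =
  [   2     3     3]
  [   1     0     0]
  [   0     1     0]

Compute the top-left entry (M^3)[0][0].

(M^3)[0][0] is the top entry after applying M 3 times to the unit state (1, 0, 0). Equivalently it is h_{5} for the auxiliary sequence (h_n) obeying the same recurrence with h_2 = 1 and h_i = 0 for 0 ≤ i < 2:
h_3 = 2·1 + 3·0 + 3·0 = 2
h_4 = 2·2 + 3·1 + 3·0 = 7
h_5 = 2·7 + 3·2 + 3·1 = 23

23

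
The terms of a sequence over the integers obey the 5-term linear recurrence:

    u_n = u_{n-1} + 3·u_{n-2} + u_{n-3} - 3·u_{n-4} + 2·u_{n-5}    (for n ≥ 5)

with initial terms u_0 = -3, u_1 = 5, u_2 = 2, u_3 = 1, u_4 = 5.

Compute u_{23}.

u_5 = 1·5 + 3·1 + 1·2 + -3·5 + 2·-3 = -11
u_6 = 1·-11 + 3·5 + 1·1 + -3·2 + 2·5 = 9
u_7 = 1·9 + 3·-11 + 1·5 + -3·1 + 2·2 = -18
u_8 = 1·-18 + 3·9 + 1·-11 + -3·5 + 2·1 = -15
u_9 = 1·-15 + 3·-18 + 1·9 + -3·-11 + 2·5 = -17
u_10 = 1·-17 + 3·-15 + 1·-18 + -3·9 + 2·-11 = -129
u_11 = 1·-129 + 3·-17 + 1·-15 + -3·-18 + 2·9 = -123
u_12 = 1·-123 + 3·-129 + 1·-17 + -3·-15 + 2·-18 = -518
u_13 = 1·-518 + 3·-123 + 1·-129 + -3·-17 + 2·-15 = -995
u_14 = 1·-995 + 3·-518 + 1·-123 + -3·-129 + 2·-17 = -2319
u_15 = 1·-2319 + 3·-995 + 1·-518 + -3·-123 + 2·-129 = -5711
u_16 = 1·-5711 + 3·-2319 + 1·-995 + -3·-518 + 2·-123 = -12355
u_17 = 1·-12355 + 3·-5711 + 1·-2319 + -3·-995 + 2·-518 = -29858
u_18 = 1·-29858 + 3·-12355 + 1·-5711 + -3·-2319 + 2·-995 = -67667
u_19 = 1·-67667 + 3·-29858 + 1·-12355 + -3·-5711 + 2·-2319 = -157101
u_20 = 1·-157101 + 3·-67667 + 1·-29858 + -3·-12355 + 2·-5711 = -364317
u_21 = 1·-364317 + 3·-157101 + 1·-67667 + -3·-29858 + 2·-12355 = -838423
u_22 = 1·-838423 + 3·-364317 + 1·-157101 + -3·-67667 + 2·-29858 = -1945190
u_23 = 1·-1945190 + 3·-838423 + 1·-364317 + -3·-157101 + 2·-67667 = -4488807

-4488807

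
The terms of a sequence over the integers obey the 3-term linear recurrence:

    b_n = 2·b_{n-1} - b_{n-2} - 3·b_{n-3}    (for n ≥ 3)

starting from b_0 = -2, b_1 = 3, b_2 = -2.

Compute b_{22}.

b_3 = 2·-2 + -1·3 + -3·-2 = -1
b_4 = 2·-1 + -1·-2 + -3·3 = -9
b_5 = 2·-9 + -1·-1 + -3·-2 = -11
b_6 = 2·-11 + -1·-9 + -3·-1 = -10
b_7 = 2·-10 + -1·-11 + -3·-9 = 18
b_8 = 2·18 + -1·-10 + -3·-11 = 79
b_9 = 2·79 + -1·18 + -3·-10 = 170
b_10 = 2·170 + -1·79 + -3·18 = 207
b_11 = 2·207 + -1·170 + -3·79 = 7
b_12 = 2·7 + -1·207 + -3·170 = -703
b_13 = 2·-703 + -1·7 + -3·207 = -2034
b_14 = 2·-2034 + -1·-703 + -3·7 = -3386
b_15 = 2·-3386 + -1·-2034 + -3·-703 = -2629
b_16 = 2·-2629 + -1·-3386 + -3·-2034 = 4230
b_17 = 2·4230 + -1·-2629 + -3·-3386 = 21247
b_18 = 2·21247 + -1·4230 + -3·-2629 = 46151
b_19 = 2·46151 + -1·21247 + -3·4230 = 58365
b_20 = 2·58365 + -1·46151 + -3·21247 = 6838
b_21 = 2·6838 + -1·58365 + -3·46151 = -183142
b_22 = 2·-183142 + -1·6838 + -3·58365 = -548217

-548217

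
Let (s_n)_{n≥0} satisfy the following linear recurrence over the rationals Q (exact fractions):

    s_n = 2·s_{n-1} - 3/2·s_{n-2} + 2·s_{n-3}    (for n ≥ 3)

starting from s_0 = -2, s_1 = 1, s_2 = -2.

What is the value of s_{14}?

-122407/32

s_3 = 2·-2 + -3/2·1 + 2·-2 = -19/2
s_4 = 2·-19/2 + -3/2·-2 + 2·1 = -14
s_5 = 2·-14 + -3/2·-19/2 + 2·-2 = -71/4
s_6 = 2·-71/4 + -3/2·-14 + 2·-19/2 = -67/2
s_7 = 2·-67/2 + -3/2·-71/4 + 2·-14 = -547/8
s_8 = 2·-547/8 + -3/2·-67/2 + 2·-71/4 = -122
s_9 = 2·-122 + -3/2·-547/8 + 2·-67/2 = -3335/16
s_10 = 2·-3335/16 + -3/2·-122 + 2·-547/8 = -2965/8
s_11 = 2·-2965/8 + -3/2·-3335/16 + 2·-122 = -21523/32
s_12 = 2·-21523/32 + -3/2·-2965/8 + 2·-3335/16 = -9649/8
s_13 = 2·-9649/8 + -3/2·-21523/32 + 2·-2965/8 = -137255/64
s_14 = 2·-137255/64 + -3/2·-9649/8 + 2·-21523/32 = -122407/32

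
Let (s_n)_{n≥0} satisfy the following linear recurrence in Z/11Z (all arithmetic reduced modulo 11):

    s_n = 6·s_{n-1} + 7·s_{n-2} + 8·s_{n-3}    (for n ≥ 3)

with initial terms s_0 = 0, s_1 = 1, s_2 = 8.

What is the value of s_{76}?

2

s_3 = 6·8 + 7·1 + 8·0 = 0
s_4 = 6·0 + 7·8 + 8·1 = 9
s_5 = 6·9 + 7·0 + 8·8 = 8
s_6 = 6·8 + 7·9 + 8·0 = 1
s_7 = 6·1 + 7·8 + 8·9 = 2
s_8 = 6·2 + 7·1 + 8·8 = 6
s_9 = 6·6 + 7·2 + 8·1 = 3
s_10 = 6·3 + 7·6 + 8·2 = 10
s_11 = 6·10 + 7·3 + 8·6 = 8
s_12 = 6·8 + 7·10 + 8·3 = 10
s_13 = 6·10 + 7·8 + 8·10 = 9
s_14 = 6·9 + 7·10 + 8·8 = 1
s_15 = 6·1 + 7·9 + 8·10 = 6
s_16 = 6·6 + 7·1 + 8·9 = 5
s_17 = 6·5 + 7·6 + 8·1 = 3
s_18 = 6·3 + 7·5 + 8·6 = 2
s_19 = 6·2 + 7·3 + 8·5 = 7
s_20 = 6·7 + 7·2 + 8·3 = 3
s_21 = 6·3 + 7·7 + 8·2 = 6
s_22 = 6·6 + 7·3 + 8·7 = 3
s_23 = 6·3 + 7·6 + 8·3 = 7
s_24 = 6·7 + 7·3 + 8·6 = 1
s_25 = 6·1 + 7·7 + 8·3 = 2
s_26 = 6·2 + 7·1 + 8·7 = 9
s_27 = 6·9 + 7·2 + 8·1 = 10
s_28 = 6·10 + 7·9 + 8·2 = 7
s_29 = 6·7 + 7·10 + 8·9 = 8
s_30 = 6·8 + 7·7 + 8·10 = 1
s_31 = 6·1 + 7·8 + 8·7 = 8
s_32 = 6·8 + 7·1 + 8·8 = 9
s_33 = 6·9 + 7·8 + 8·1 = 8
s_34 = 6·8 + 7·9 + 8·8 = 10
s_35 = 6·10 + 7·8 + 8·9 = 1
s_36 = 6·1 + 7·10 + 8·8 = 8
s_37 = 6·8 + 7·1 + 8·10 = 3
s_38 = 6·3 + 7·8 + 8·1 = 5
s_39 = 6·5 + 7·3 + 8·8 = 5
s_40 = 6·5 + 7·5 + 8·3 = 1
s_41 = 6·1 + 7·5 + 8·5 = 4
s_42 = 6·4 + 7·1 + 8·5 = 5
s_43 = 6·5 + 7·4 + 8·1 = 0
s_44 = 6·0 + 7·5 + 8·4 = 1
s_45 = 6·1 + 7·0 + 8·5 = 2
s_46 = 6·2 + 7·1 + 8·0 = 8
s_47 = 6·8 + 7·2 + 8·1 = 4
s_48 = 6·4 + 7·8 + 8·2 = 8
s_49 = 6·8 + 7·4 + 8·8 = 8
s_50 = 6·8 + 7·8 + 8·4 = 4
s_51 = 6·4 + 7·8 + 8·8 = 1
s_52 = 6·1 + 7·4 + 8·8 = 10
s_53 = 6·10 + 7·1 + 8·4 = 0
s_54 = 6·0 + 7·10 + 8·1 = 1
s_55 = 6·1 + 7·0 + 8·10 = 9
s_56 = 6·9 + 7·1 + 8·0 = 6
s_57 = 6·6 + 7·9 + 8·1 = 8
s_58 = 6·8 + 7·6 + 8·9 = 8
s_59 = 6·8 + 7·8 + 8·6 = 9
s_60 = 6·9 + 7·8 + 8·8 = 9
s_61 = 6·9 + 7·9 + 8·8 = 5
s_62 = 6·5 + 7·9 + 8·9 = 0
s_63 = 6·0 + 7·5 + 8·9 = 8
s_64 = 6·8 + 7·0 + 8·5 = 0
s_65 = 6·0 + 7·8 + 8·0 = 1
s_66 = 6·1 + 7·0 + 8·8 = 4
s_67 = 6·4 + 7·1 + 8·0 = 9
s_68 = 6·9 + 7·4 + 8·1 = 2
s_69 = 6·2 + 7·9 + 8·4 = 8
s_70 = 6·8 + 7·2 + 8·9 = 2
s_71 = 6·2 + 7·8 + 8·2 = 7
s_72 = 6·7 + 7·2 + 8·8 = 10
s_73 = 6·10 + 7·7 + 8·2 = 4
s_74 = 6·4 + 7·10 + 8·7 = 7
s_75 = 6·7 + 7·4 + 8·10 = 7
s_76 = 6·7 + 7·7 + 8·4 = 2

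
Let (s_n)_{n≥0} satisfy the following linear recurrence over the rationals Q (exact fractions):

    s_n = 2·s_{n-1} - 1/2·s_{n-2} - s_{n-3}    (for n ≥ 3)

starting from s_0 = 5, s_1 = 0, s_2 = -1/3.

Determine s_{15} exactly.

s_3 = 2·-1/3 + -1/2·0 + -1·5 = -17/3
s_4 = 2·-17/3 + -1/2·-1/3 + -1·0 = -67/6
s_5 = 2·-67/6 + -1/2·-17/3 + -1·-1/3 = -115/6
s_6 = 2·-115/6 + -1/2·-67/6 + -1·-17/3 = -325/12
s_7 = 2·-325/12 + -1/2·-115/6 + -1·-67/6 = -401/12
s_8 = 2·-401/12 + -1/2·-325/12 + -1·-115/6 = -273/8
s_9 = 2·-273/8 + -1/2·-401/12 + -1·-325/12 = -587/24
s_10 = 2·-587/24 + -1/2·-273/8 + -1·-401/12 = 25/16
s_11 = 2·25/16 + -1/2·-587/24 + -1·-273/8 = 2375/48
s_12 = 2·2375/48 + -1/2·25/16 + -1·-587/24 = 11773/96
s_13 = 2·11773/96 + -1/2·2375/48 + -1·25/16 = 7007/32
s_14 = 2·7007/32 + -1/2·11773/96 + -1·2375/48 = 20937/64
s_15 = 2·20937/64 + -1/2·7007/32 + -1·11773/96 = 81055/192

81055/192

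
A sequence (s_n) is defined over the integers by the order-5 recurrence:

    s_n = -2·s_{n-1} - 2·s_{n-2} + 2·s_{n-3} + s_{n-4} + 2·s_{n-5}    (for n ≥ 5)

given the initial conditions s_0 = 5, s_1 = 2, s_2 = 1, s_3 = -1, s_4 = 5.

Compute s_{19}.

-42529

s_5 = -2·5 + -2·-1 + 2·1 + 1·2 + 2·5 = 6
s_6 = -2·6 + -2·5 + 2·-1 + 1·1 + 2·2 = -19
s_7 = -2·-19 + -2·6 + 2·5 + 1·-1 + 2·1 = 37
s_8 = -2·37 + -2·-19 + 2·6 + 1·5 + 2·-1 = -21
s_9 = -2·-21 + -2·37 + 2·-19 + 1·6 + 2·5 = -54
s_10 = -2·-54 + -2·-21 + 2·37 + 1·-19 + 2·6 = 217
s_11 = -2·217 + -2·-54 + 2·-21 + 1·37 + 2·-19 = -369
s_12 = -2·-369 + -2·217 + 2·-54 + 1·-21 + 2·37 = 249
s_13 = -2·249 + -2·-369 + 2·217 + 1·-54 + 2·-21 = 578
s_14 = -2·578 + -2·249 + 2·-369 + 1·217 + 2·-54 = -2283
s_15 = -2·-2283 + -2·578 + 2·249 + 1·-369 + 2·217 = 3973
s_16 = -2·3973 + -2·-2283 + 2·578 + 1·249 + 2·-369 = -2713
s_17 = -2·-2713 + -2·3973 + 2·-2283 + 1·578 + 2·249 = -6010
s_18 = -2·-6010 + -2·-2713 + 2·3973 + 1·-2283 + 2·578 = 24265
s_19 = -2·24265 + -2·-6010 + 2·-2713 + 1·3973 + 2·-2283 = -42529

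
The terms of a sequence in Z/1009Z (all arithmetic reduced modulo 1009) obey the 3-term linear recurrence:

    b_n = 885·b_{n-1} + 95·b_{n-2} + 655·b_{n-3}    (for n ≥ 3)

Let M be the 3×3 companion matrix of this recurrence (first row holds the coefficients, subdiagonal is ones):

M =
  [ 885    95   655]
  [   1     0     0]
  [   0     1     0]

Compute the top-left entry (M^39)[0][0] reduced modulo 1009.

(M^39)[0][0] is the top entry after applying M 39 times to the unit state (1, 0, 0). Equivalently it is h_{41} for the auxiliary sequence (h_n) obeying the same recurrence with h_2 = 1 and h_i = 0 for 0 ≤ i < 2:
h_3 = 885·1 + 95·0 + 655·0 = 885
h_4 = 885·885 + 95·1 + 655·0 = 336
h_5 = 885·336 + 95·885 + 655·1 = 688
h_6 = 885·688 + 95·336 + 655·885 = 594
h_7 = 885·594 + 95·688 + 655·336 = 903
h_8 = 885·903 + 95·594 + 655·688 = 579
h_9 = 885·579 + 95·903 + 655·594 = 468
h_10 = 885·468 + 95·579 + 655·903 = 191
h_11 = 885·191 + 95·468 + 655·579 = 457
h_12 = 885·457 + 95·191 + 655·468 = 632
h_13 = 885·632 + 95·457 + 655·191 = 351
h_14 = 885·351 + 95·632 + 655·457 = 34
h_15 = 885·34 + 95·351 + 655·632 = 138
h_16 = 885·138 + 95·34 + 655·351 = 97
h_17 = 885·97 + 95·138 + 655·34 = 145
h_18 = 885·145 + 95·97 + 655·138 = 905
h_19 = 885·905 + 95·145 + 655·97 = 405
h_20 = 885·405 + 95·905 + 655·145 = 569
h_21 = 885·569 + 95·405 + 655·905 = 699
h_22 = 885·699 + 95·569 + 655·405 = 584
h_23 = 885·584 + 95·699 + 655·569 = 417
h_24 = 885·417 + 95·584 + 655·699 = 504
h_25 = 885·504 + 95·417 + 655·584 = 435
h_26 = 885·435 + 95·504 + 655·417 = 699
h_27 = 885·699 + 95·435 + 655·504 = 231
h_28 = 885·231 + 95·699 + 655·435 = 815
h_29 = 885·815 + 95·231 + 655·699 = 355
h_30 = 885·355 + 95·815 + 655·231 = 63
h_31 = 885·63 + 95·355 + 655·815 = 752
h_32 = 885·752 + 95·63 + 655·355 = 975
h_33 = 885·975 + 95·752 + 655·63 = 886
h_34 = 885·886 + 95·975 + 655·752 = 82
h_35 = 885·82 + 95·886 + 655·975 = 273
h_36 = 885·273 + 95·82 + 655·886 = 327
h_37 = 885·327 + 95·273 + 655·82 = 755
h_38 = 885·755 + 95·327 + 655·273 = 225
h_39 = 885·225 + 95·755 + 655·327 = 715
h_40 = 885·715 + 95·225 + 655·755 = 433
h_41 = 885·433 + 95·715 + 655·225 = 168

168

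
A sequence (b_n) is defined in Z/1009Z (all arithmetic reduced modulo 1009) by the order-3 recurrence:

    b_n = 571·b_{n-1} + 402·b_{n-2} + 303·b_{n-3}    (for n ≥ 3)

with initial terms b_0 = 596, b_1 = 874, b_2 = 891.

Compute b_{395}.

b_3 = 571·891 + 402·874 + 303·596 = 418
b_4 = 571·418 + 402·891 + 303·874 = 1005
b_5 = 571·1005 + 402·418 + 303·891 = 846
b_6 = 571·846 + 402·1005 + 303·418 = 694
b_7 = 571·694 + 402·846 + 303·1005 = 602
b_8 = 571·602 + 402·694 + 303·846 = 229
Continuing the recurrence:
  b_9 = 852;  b_10 = 170;  b_11 = 425;  b_12 = 95;  b_13 = 139;  b_14 = 138
  b_15 = 3;  b_16 = 424;  b_17 = 586;  b_18 = 454;  b_19 = 725;  b_20 = 138
  b_21 = 283;  b_22 = 856;  b_23 = 614;  b_24 = 498;  b_25 = 507;  b_26 = 714
  b_27 = 607;  b_28 = 226;  b_29 = 146;  b_30 = 953;  b_31 = 348;  b_32 = 472
  b_33 = 948;  b_34 = 35;  b_35 = 246;  b_36 = 847;  b_37 = 851;  b_38 = 925
  b_39 = 874;  b_40 = 695;  b_41 = 297;  b_42 = 436;  b_43 = 778;  b_44 = 174
  b_45 = 367;  b_46 = 649;  b_47 = 750;  b_48 = 212;  b_49 = 682;  b_50 = 641
  b_51 = 129;  b_52 = 190;  b_53 = 412;  b_54 = 596;  b_55 = 488;  b_56 = 343
  b_57 = 514;  b_58 = 78;  b_59 = 936;  b_60 = 119;  b_61 = 688;  b_62 = 841
  b_63 = 779;  b_64 = 517;  b_65 = 493;  b_66 = 912;  b_67 = 786;  b_68 = 205
  b_69 = 36;  b_70 = 82;  b_71 = 311;  b_72 = 482;  b_73 = 301;  b_74 = 773
  b_75 = 113;  b_76 = 314;  b_77 = 853;  b_78 = 761;  b_79 = 803;  b_80 = 777
  b_81 = 164;  b_82 = 520;  b_83 = 951;  b_84 = 607;  b_85 = 557;  b_86 = 636
  b_87 = 115;  b_88 = 743;  b_89 = 278;  b_90 = 886;  b_91 = 276;  b_92 = 674
  b_93 = 451;  b_94 = 643;  b_95 = 972;  b_96 = 682;  b_97 = 301;  b_98 = 954
  b_99 = 606;  b_100 = 420;  b_101 = 609;  b_102 = 960;  b_103 = 30;  b_104 = 339
  b_105 = 81;  b_106 = 918;  b_107 = 580;  b_108 = 297;  b_109 = 835;  b_110 = 34
  b_111 = 106;  b_112 = 283;  b_113 = 599;  b_114 = 566;  b_115 = 946;  b_116 = 735
  b_117 = 817;  b_118 = 264;  b_119 = 628;  b_120 = 922;  b_121 = 251;  b_122 = 976
  b_123 = 203;  b_124 = 107;  b_125 = 525;  b_126 = 698;  b_127 = 305;  b_128 = 354
  b_129 = 459;  b_130 = 384;  b_131 = 490;  b_132 = 123;  b_133 = 145;  b_134 = 209
  b_135 = 990;  b_136 = 60;  b_137 = 148;  b_138 = 962;  b_139 = 389;  b_140 = 864
  b_141 = 820;  b_142 = 90;  b_143 = 89;  b_144 = 471;  b_145 = 28;  b_146 = 227
  b_147 = 57;  b_148 = 106;  b_149 = 871;  b_150 = 256;  b_151 = 729;  b_152 = 100
  b_153 = 919;  b_154 = 834;  b_155 = 140;  b_156 = 482;  b_157 = 1002;  b_158 = 117
  b_159 = 167;  b_160 = 19;  b_161 = 426;  b_162 = 803;  b_163 = 861;  b_164 = 100
  b_165 = 771;  b_166 = 718;  b_167 = 533;  b_168 = 221;  b_169 = 34;  b_170 = 352
  b_171 = 112;  b_172 = 841;  b_173 = 257;  b_174 = 139;  b_175 = 609;  b_176 = 195
  b_177 = 734;  b_178 = 956;  b_179 = 1;  b_180 = 876;  b_181 = 219;  b_182 = 247
  b_183 = 93;  b_184 = 810;  b_185 = 616;  b_186 = 244;  b_187 = 752;  b_188 = 765
  b_189 = 806;  b_190 = 738;  b_191 = 493;  b_192 = 62;  b_193 = 125;  b_194 = 491
  b_195 = 283;  b_196 = 313;  b_197 = 329;  b_198 = 879;  b_199 = 508;  b_200 = 489
  b_201 = 85;  b_202 = 482;  b_203 = 482;  b_204 = 331;  b_205 = 95;  b_206 = 383
  b_207 = 999;  b_208 = 466;  b_209 = 749;  b_210 = 527;  b_211 = 589;  b_212 = 208
  b_213 = 637;  b_214 = 230;  b_215 = 414;  b_216 = 212;  b_217 = 993;  b_218 = 739
  b_219 = 498;  b_220 = 449;  b_221 = 426;  b_222 = 517;  b_223 = 133;  b_224 = 174
  b_225 = 717;  b_226 = 19;  b_227 = 673;  b_228 = 745;  b_229 = 443;  b_230 = 621
  b_231 = 653;  b_232 = 993;  b_233 = 600;  b_234 = 266;  b_235 = 782;  b_236 = 702
  b_237 = 712;  b_238 = 449;  b_239 = 577;  b_240 = 230;  b_241 = 885;  b_242 = 741
  b_243 = 2;  b_244 = 121;  b_245 = 799;  b_246 = 977;  b_247 = 565;  b_248 = 934
  b_249 = 52;  b_250 = 216;  b_251 = 435;  b_252 = 850;  b_253 = 197;  b_254 = 772
  b_255 = 626;  b_256 = 1001;  b_257 = 716;  b_258 = 997;  b_259 = 72;  b_260 = 986
  b_261 = 67;  b_262 = 377;  b_263 = 135;  b_264 = 726;  b_265 = 854;  b_266 = 74
  b_267 = 140;  b_268 = 165;  b_269 = 378;  b_270 = 699;  b_271 = 725;  b_272 = 289
  b_273 = 308;  b_274 = 158;  b_275 = 919;  b_276 = 514;  b_277 = 470;  b_278 = 741
  b_279 = 953;  b_280 = 680;  b_281 = 26;  b_282 = 826;  b_283 = 0;  b_284 = 906
  b_285 = 764;  b_286 = 319;  b_287 = 991;  b_288 = 338;  b_289 = 908;  b_290 = 103
  b_291 = 554;  b_292 = 221;  b_293 = 724;  b_294 = 132;  b_295 = 522;  b_296 = 413
  b_297 = 334;  b_298 = 316;  b_299 = 928;  b_300 = 363;  b_301 = 47;  b_302 = 906
  b_303 = 449;  b_304 = 171;  b_305 = 734;  b_306 = 341;  b_307 = 768;  b_308 = 902
  b_309 = 839;  b_310 = 801;  b_311 = 433;  b_312 = 118;  b_313 = 836;  b_314 = 141
  b_315 = 305;  b_316 = 834;  b_317 = 832;  b_318 = 709;  b_319 = 158;  b_320 = 743
  b_321 = 332;  b_322 = 353;  b_323 = 161;  b_324 = 454;  b_325 = 72;  b_326 = 982
  b_327 = 748;  b_328 = 164;  b_329 = 721;  b_330 = 990;  b_331 = 760;  b_332 = 34
  b_333 = 333;  b_334 = 221;  b_335 = 956;  b_336 = 56;  b_337 = 949;  b_338 = 445
  b_339 = 747;  b_340 = 9;  b_341 = 344;  b_342 = 585;  b_343 = 820;  b_344 = 422
  b_345 = 188;  b_346 = 772;  b_347 = 512;  b_348 = 783;  b_349 = 931;  b_350 = 575
  b_351 = 457;  b_352 = 287;  b_353 = 163;  b_354 = 831;  b_355 = 399;  b_356 = 835
  b_357 = 47;  b_358 = 93;  b_359 = 104;  b_360 = 21;  b_361 = 249;  b_362 = 513
  b_363 = 829;  b_364 = 300;  b_365 = 111;  b_366 = 289;  b_367 = 868;  b_368 = 688
  b_369 = 962;  b_370 = 171;  b_371 = 655;  b_372 = 690;  b_373 = 795;  b_374 = 501
  b_375 = 468;  b_376 = 188;  b_377 = 300;  b_378 = 215;  b_379 = 656;  b_380 = 992
  b_381 = 306;  b_382 = 393;  b_383 = 213;  b_384 = 6;  b_385 = 277;  b_386 = 111
  b_387 = 987;  b_388 = 965;  b_389 = 674;  b_390 = 287;  b_391 = 740;  b_392 = 521
  b_393 = 857
b_394 = 571·857 + 402·521 + 303·740 = 783
b_395 = 571·783 + 402·857 + 303·521 = 1

1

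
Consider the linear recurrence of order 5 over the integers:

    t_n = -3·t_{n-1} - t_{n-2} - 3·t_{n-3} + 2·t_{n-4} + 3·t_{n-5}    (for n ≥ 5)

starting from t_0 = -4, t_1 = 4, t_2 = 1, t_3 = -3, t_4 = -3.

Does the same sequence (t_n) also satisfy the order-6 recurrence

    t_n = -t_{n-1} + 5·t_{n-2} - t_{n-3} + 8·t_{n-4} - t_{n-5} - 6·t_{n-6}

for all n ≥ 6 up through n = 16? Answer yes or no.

yes

Terms t_0..t_16: -4, 4, 1, -3, -3, 5, 11, -32, 55, -165, 573, -1750, 5186, -15692, 47791, -145020, 439467
n=6: candidate gives 11, actual t_6 = 11 ✓
n=7: candidate gives -32, actual t_7 = -32 ✓
n=8: candidate gives 55, actual t_8 = 55 ✓
n=9: candidate gives -165, actual t_9 = -165 ✓
n=10: candidate gives 573, actual t_10 = 573 ✓
n=11: candidate gives -1750, actual t_11 = -1750 ✓
n=12: candidate gives 5186, actual t_12 = 5186 ✓
n=13: candidate gives -15692, actual t_13 = -15692 ✓
n=14: candidate gives 47791, actual t_14 = 47791 ✓
n=15: candidate gives -145020, actual t_15 = -145020 ✓
n=16: candidate gives 439467, actual t_16 = 439467 ✓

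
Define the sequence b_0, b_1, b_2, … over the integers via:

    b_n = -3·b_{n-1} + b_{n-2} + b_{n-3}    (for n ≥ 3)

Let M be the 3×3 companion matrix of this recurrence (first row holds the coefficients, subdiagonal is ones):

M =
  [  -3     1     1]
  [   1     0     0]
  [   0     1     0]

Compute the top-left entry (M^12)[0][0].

(M^12)[0][0] is the top entry after applying M 12 times to the unit state (1, 0, 0). Equivalently it is h_{14} for the auxiliary sequence (h_n) obeying the same recurrence with h_2 = 1 and h_i = 0 for 0 ≤ i < 2:
h_3 = -3·1 + 1·0 + 1·0 = -3
h_4 = -3·-3 + 1·1 + 1·0 = 10
h_5 = -3·10 + 1·-3 + 1·1 = -32
h_6 = -3·-32 + 1·10 + 1·-3 = 103
h_7 = -3·103 + 1·-32 + 1·10 = -331
h_8 = -3·-331 + 1·103 + 1·-32 = 1064
h_9 = -3·1064 + 1·-331 + 1·103 = -3420
h_10 = -3·-3420 + 1·1064 + 1·-331 = 10993
h_11 = -3·10993 + 1·-3420 + 1·1064 = -35335
h_12 = -3·-35335 + 1·10993 + 1·-3420 = 113578
h_13 = -3·113578 + 1·-35335 + 1·10993 = -365076
h_14 = -3·-365076 + 1·113578 + 1·-35335 = 1173471

1173471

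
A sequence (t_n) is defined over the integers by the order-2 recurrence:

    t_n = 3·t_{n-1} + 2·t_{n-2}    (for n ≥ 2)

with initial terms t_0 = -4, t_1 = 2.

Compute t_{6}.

-122

t_2 = 3·2 + 2·-4 = -2
t_3 = 3·-2 + 2·2 = -2
t_4 = 3·-2 + 2·-2 = -10
t_5 = 3·-10 + 2·-2 = -34
t_6 = 3·-34 + 2·-10 = -122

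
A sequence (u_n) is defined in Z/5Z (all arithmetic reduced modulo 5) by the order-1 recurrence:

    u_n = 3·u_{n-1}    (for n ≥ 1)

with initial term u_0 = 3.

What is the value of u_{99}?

u_1 = 3·3 = 4
u_2 = 3·4 = 2
u_3 = 3·2 = 1
u_4 = 3·1 = 3
(u_4) = (3) = (u_0), so the sequence has period 4.
99 ≡ 3 (mod 4), hence u_99 = u_3 = 1.

1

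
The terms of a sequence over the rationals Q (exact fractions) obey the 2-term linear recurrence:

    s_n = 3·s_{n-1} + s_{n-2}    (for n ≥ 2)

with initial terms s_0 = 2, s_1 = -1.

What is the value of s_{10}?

-16897

s_2 = 3·-1 + 1·2 = -1
s_3 = 3·-1 + 1·-1 = -4
s_4 = 3·-4 + 1·-1 = -13
s_5 = 3·-13 + 1·-4 = -43
s_6 = 3·-43 + 1·-13 = -142
s_7 = 3·-142 + 1·-43 = -469
s_8 = 3·-469 + 1·-142 = -1549
s_9 = 3·-1549 + 1·-469 = -5116
s_10 = 3·-5116 + 1·-1549 = -16897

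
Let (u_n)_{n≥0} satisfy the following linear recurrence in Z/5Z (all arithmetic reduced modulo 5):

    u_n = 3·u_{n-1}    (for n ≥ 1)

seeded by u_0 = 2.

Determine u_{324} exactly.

2

u_1 = 3·2 = 1
u_2 = 3·1 = 3
u_3 = 3·3 = 4
u_4 = 3·4 = 2
(u_4) = (2) = (u_0), so the sequence has period 4.
324 ≡ 0 (mod 4), hence u_324 = u_0 = 2.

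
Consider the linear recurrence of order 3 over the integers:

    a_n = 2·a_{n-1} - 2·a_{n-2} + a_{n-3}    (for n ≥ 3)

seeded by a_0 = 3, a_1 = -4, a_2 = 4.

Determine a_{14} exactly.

a_3 = 2·4 + -2·-4 + 1·3 = 19
a_4 = 2·19 + -2·4 + 1·-4 = 26
a_5 = 2·26 + -2·19 + 1·4 = 18
a_6 = 2·18 + -2·26 + 1·19 = 3
a_7 = 2·3 + -2·18 + 1·26 = -4
a_8 = 2·-4 + -2·3 + 1·18 = 4
(a_6, a_7, a_8) = (3, -4, 4) = (a_0, a_1, a_2), so the sequence has period 6.
14 ≡ 2 (mod 6), hence a_14 = a_2 = 4.

4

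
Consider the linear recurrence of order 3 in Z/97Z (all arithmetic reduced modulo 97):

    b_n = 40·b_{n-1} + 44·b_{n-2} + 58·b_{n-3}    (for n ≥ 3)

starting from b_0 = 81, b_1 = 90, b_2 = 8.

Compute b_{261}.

b_3 = 40·8 + 44·90 + 58·81 = 54
b_4 = 40·54 + 44·8 + 58·90 = 69
b_5 = 40·69 + 44·54 + 58·8 = 71
b_6 = 40·71 + 44·69 + 58·54 = 84
b_7 = 40·84 + 44·71 + 58·69 = 10
b_8 = 40·10 + 44·84 + 58·71 = 66
Continuing the recurrence:
  b_9 = 95;  b_10 = 9;  b_11 = 26;  b_12 = 59;  b_13 = 49;  b_14 = 50
  b_15 = 12;  b_16 = 90;  b_17 = 44;  b_18 = 14;  b_19 = 53;  b_20 = 50
  b_21 = 3;  b_22 = 59;  b_23 = 57;  b_24 = 6;  b_25 = 59;  b_26 = 13
  b_27 = 69;  b_28 = 61;  b_29 = 22;  b_30 = 0;  b_31 = 44;  b_32 = 29
  b_33 = 89;  b_34 = 16;  b_35 = 30;  b_36 = 82;  b_37 = 96;  b_38 = 70
  b_39 = 43;  b_40 = 86;  b_41 = 80;  b_42 = 69;  b_43 = 16;  b_44 = 71
  b_45 = 77;  b_46 = 51;  b_47 = 40;  b_48 = 65;  b_49 = 43;  b_50 = 13
  b_51 = 71;  b_52 = 86;  b_53 = 43;  b_54 = 19;  b_55 = 74;  b_56 = 82
  b_57 = 72;  b_58 = 13;  b_59 = 5;  b_60 = 1;  b_61 = 44;  b_62 = 57
  b_63 = 6;  b_64 = 62;  b_65 = 36;  b_66 = 54;  b_67 = 65;  b_68 = 80
  b_69 = 74;  b_70 = 65;  b_71 = 20;  b_72 = 95;  b_73 = 11;  b_74 = 57
  b_75 = 29;  b_76 = 38;  b_77 = 88;  b_78 = 84;  b_79 = 27;  b_80 = 83
  b_81 = 68;  b_82 = 81;  b_83 = 85;  b_84 = 44;  b_85 = 13;  b_86 = 14
  b_87 = 95;  b_88 = 29;  b_89 = 41;  b_90 = 84;  b_91 = 56;  b_92 = 69
  b_93 = 8;  b_94 = 8;  b_95 = 18;  b_96 = 81;  b_97 = 34;  b_98 = 51
  b_99 = 86;  b_100 = 90;  b_101 = 60;  b_102 = 96;  b_103 = 60;  b_104 = 16
  b_105 = 21;  b_106 = 77;  b_107 = 82;  b_108 = 29;  b_109 = 19;  b_110 = 2
  b_111 = 76;  b_112 = 59;  b_113 = 0;  b_114 = 20;  b_115 = 51;  b_116 = 10
  b_117 = 21;  b_118 = 67;  b_119 = 13;  b_120 = 30;  b_121 = 32;  b_122 = 56
  b_123 = 53;  b_124 = 38;  b_125 = 19;  b_126 = 74;  b_127 = 83;  b_128 = 15
  b_129 = 8;  b_130 = 71;  b_131 = 85;  b_132 = 4;  b_133 = 64;  b_134 = 3
  b_135 = 64;  b_136 = 2;  b_137 = 63;  b_138 = 15;  b_139 = 93;  b_140 = 80
  b_141 = 14;  b_142 = 65;  b_143 = 96;  b_144 = 43;  b_145 = 14;  b_146 = 66
  b_147 = 27;  b_148 = 43;  b_149 = 43;  b_150 = 37;  b_151 = 46;  b_152 = 45
  b_153 = 53;  b_154 = 75;  b_155 = 85;  b_156 = 74;  b_157 = 89;  b_158 = 9
  b_159 = 32;  b_160 = 48;  b_161 = 67;  b_162 = 52;  b_163 = 52;  b_164 = 9
  b_165 = 38;  b_166 = 82;  b_167 = 42;  b_168 = 23;  b_169 = 55;  b_170 = 22
  b_171 = 75;  b_172 = 77;  b_173 = 90;  b_174 = 86;  b_175 = 32;  b_176 = 2
  b_177 = 74;  b_178 = 54;  b_179 = 3;  b_180 = 95;  b_181 = 80;  b_182 = 85
  b_183 = 14;  b_184 = 16;  b_185 = 75;  b_186 = 54;  b_187 = 83;  b_188 = 55
  b_189 = 60;  b_190 = 31;  b_191 = 86;  b_192 = 39;  b_193 = 61;  b_194 = 26
  b_195 = 69;  b_196 = 70;  b_197 = 69;  b_198 = 45;  b_199 = 69;  b_200 = 12
  b_201 = 15;  b_202 = 86;  b_203 = 43;  b_204 = 69;  b_205 = 37;  b_206 = 26
  b_207 = 74;  b_208 = 42;  b_209 = 42;  b_210 = 60;  b_211 = 88;  b_212 = 60
  b_213 = 52;  b_214 = 27;  b_215 = 58;  b_216 = 25;  b_217 = 74;  b_218 = 52
  b_219 = 93;  b_220 = 18;  b_221 = 68;  b_222 = 79;  b_223 = 18;  b_224 = 89
  b_225 = 10;  b_226 = 25;  b_227 = 6;  b_228 = 77;  b_229 = 41;  b_230 = 41
  b_231 = 53;  b_232 = 94;  b_233 = 31;  b_234 = 11;  b_235 = 78;  b_236 = 67
  b_237 = 57;  b_238 = 52;  b_239 = 35;  b_240 = 10;  b_241 = 9;  b_242 = 17
  b_243 = 7;  b_244 = 95;  b_245 = 50;  b_246 = 87;  b_247 = 35;  b_248 = 77
  b_249 = 63;  b_250 = 81;  b_251 = 2;  b_252 = 23;  b_253 = 80;  b_254 = 60
  b_255 = 76;  b_256 = 38;  b_257 = 2;  b_258 = 49;  b_259 = 81
b_260 = 40·81 + 44·49 + 58·2 = 80
b_261 = 40·80 + 44·81 + 58·49 = 3

3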